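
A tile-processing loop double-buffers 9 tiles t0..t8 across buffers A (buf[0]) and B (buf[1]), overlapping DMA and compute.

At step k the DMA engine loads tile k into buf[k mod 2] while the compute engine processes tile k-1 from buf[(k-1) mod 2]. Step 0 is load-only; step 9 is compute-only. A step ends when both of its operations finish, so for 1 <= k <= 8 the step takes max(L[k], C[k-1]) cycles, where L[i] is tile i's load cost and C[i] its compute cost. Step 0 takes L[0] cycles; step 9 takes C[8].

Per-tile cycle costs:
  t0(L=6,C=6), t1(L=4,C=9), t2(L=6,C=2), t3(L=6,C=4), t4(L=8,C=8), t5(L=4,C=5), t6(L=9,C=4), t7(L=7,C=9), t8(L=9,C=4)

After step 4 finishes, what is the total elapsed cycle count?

step 0: L[0]=6 → dur=6, Σ=6 | A=load:t0 B=idle [load-only]
step 1: L[1]=4 C[0]=6 → dur=6, Σ=12 | A=compute:t0 B=load:t1 [compute-bound]
step 2: L[2]=6 C[1]=9 → dur=9, Σ=21 | A=load:t2 B=compute:t1 [compute-bound]
step 3: L[3]=6 C[2]=2 → dur=6, Σ=27 | A=compute:t2 B=load:t3 [load-bound]
step 4: L[4]=8 C[3]=4 → dur=8, Σ=35 | A=load:t4 B=compute:t3 [load-bound]
step 5: L[5]=4 C[4]=8 → dur=8, Σ=43 | A=compute:t4 B=load:t5 [compute-bound]
step 6: L[6]=9 C[5]=5 → dur=9, Σ=52 | A=load:t6 B=compute:t5 [load-bound]
step 7: L[7]=7 C[6]=4 → dur=7, Σ=59 | A=compute:t6 B=load:t7 [load-bound]
step 8: L[8]=9 C[7]=9 → dur=9, Σ=68 | A=load:t8 B=compute:t7 [tied]
step 9: C[8]=4 → dur=4, Σ=72 | A=compute:t8 B=idle [compute-only]

end_cycle[4] = 35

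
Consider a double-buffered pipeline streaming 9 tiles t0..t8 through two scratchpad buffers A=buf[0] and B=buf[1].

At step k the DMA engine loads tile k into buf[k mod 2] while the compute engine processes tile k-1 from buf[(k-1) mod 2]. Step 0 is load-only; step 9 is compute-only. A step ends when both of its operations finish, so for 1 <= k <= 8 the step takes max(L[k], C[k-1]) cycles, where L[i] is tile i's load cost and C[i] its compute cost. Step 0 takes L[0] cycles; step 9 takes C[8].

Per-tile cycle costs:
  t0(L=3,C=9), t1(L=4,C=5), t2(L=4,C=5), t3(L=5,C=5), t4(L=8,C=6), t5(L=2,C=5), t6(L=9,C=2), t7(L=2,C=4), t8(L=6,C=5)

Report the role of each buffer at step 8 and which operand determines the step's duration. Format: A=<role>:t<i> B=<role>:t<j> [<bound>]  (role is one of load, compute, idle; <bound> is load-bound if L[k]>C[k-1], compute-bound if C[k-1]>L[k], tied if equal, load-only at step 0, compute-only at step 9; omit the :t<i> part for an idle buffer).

  0. 3=3c; end=3; A:t0 B:-
  1. max(4,9)=9c; end=12; A:t0 B:t1
  2. max(4,5)=5c; end=17; A:t2 B:t1
  3. max(5,5)=5c; end=22; A:t2 B:t3
  4. max(8,5)=8c; end=30; A:t4 B:t3
  5. max(2,6)=6c; end=36; A:t4 B:t5
  6. max(9,5)=9c; end=45; A:t6 B:t5
  7. max(2,2)=2c; end=47; A:t6 B:t7
  8. max(6,4)=6c; end=53; A:t8 B:t7
  9. 5=5c; end=58; A:t8 B:t7

step 8: A=load:t8 B=compute:t7 [load-bound]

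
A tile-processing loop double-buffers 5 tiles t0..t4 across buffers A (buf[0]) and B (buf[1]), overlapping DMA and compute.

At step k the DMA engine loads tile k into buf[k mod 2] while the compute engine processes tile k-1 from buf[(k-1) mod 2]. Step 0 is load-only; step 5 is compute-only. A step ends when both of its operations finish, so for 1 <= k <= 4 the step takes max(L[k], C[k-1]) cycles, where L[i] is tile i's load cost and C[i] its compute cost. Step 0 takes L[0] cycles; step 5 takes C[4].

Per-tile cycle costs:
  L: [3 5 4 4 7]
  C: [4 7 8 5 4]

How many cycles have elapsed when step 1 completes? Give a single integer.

end_cycle[1] = 8

k=0 load=t0/3c comp=- wait=3 total=3
k=1 load=t1/5c comp=t0/4c wait=5 total=8
k=2 load=t2/4c comp=t1/7c wait=7 total=15
k=3 load=t3/4c comp=t2/8c wait=8 total=23
k=4 load=t4/7c comp=t3/5c wait=7 total=30
k=5 load=- comp=t4/4c wait=4 total=34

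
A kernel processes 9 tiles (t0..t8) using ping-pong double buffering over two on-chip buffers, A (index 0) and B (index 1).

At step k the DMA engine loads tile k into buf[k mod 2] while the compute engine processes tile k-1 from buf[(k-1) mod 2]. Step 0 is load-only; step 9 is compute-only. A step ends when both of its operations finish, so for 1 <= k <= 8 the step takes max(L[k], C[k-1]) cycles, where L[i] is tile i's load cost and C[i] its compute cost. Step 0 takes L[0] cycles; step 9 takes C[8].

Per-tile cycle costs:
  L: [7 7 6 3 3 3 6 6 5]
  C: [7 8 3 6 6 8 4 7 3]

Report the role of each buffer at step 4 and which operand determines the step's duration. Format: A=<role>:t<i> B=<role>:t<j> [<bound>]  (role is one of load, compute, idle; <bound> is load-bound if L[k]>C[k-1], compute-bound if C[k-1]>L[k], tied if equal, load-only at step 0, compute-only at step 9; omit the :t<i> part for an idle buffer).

  0. 7=7c; end=7; A:t0 B:-
  1. max(7,7)=7c; end=14; A:t0 B:t1
  2. max(6,8)=8c; end=22; A:t2 B:t1
  3. max(3,3)=3c; end=25; A:t2 B:t3
  4. max(3,6)=6c; end=31; A:t4 B:t3
  5. max(3,6)=6c; end=37; A:t4 B:t5
  6. max(6,8)=8c; end=45; A:t6 B:t5
  7. max(6,4)=6c; end=51; A:t6 B:t7
  8. max(5,7)=7c; end=58; A:t8 B:t7
  9. 3=3c; end=61; A:t8 B:t7

step 4: A=load:t4 B=compute:t3 [compute-bound]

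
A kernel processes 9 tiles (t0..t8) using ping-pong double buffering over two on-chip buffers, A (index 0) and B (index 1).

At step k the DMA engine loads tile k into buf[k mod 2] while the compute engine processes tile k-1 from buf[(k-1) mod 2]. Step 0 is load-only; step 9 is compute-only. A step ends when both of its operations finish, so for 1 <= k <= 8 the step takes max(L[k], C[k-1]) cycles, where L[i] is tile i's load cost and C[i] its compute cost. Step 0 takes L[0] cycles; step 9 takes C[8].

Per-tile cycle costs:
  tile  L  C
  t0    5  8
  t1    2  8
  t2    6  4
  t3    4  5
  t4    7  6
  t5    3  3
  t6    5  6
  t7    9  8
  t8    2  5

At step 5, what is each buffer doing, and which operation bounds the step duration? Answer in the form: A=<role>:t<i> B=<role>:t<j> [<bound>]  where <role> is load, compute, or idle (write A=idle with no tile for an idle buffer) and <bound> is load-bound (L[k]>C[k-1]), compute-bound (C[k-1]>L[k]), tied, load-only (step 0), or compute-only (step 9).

step 5: A=compute:t4 B=load:t5 [compute-bound]

[0] DMA t0→A (5c) ∥ CU idle ⇒ 5c, clock 5
[1] DMA t1→B (2c) ∥ CU A:t0 (8c) ⇒ 8c, clock 13
[2] DMA t2→A (6c) ∥ CU B:t1 (8c) ⇒ 8c, clock 21
[3] DMA t3→B (4c) ∥ CU A:t2 (4c) ⇒ 4c, clock 25
[4] DMA t4→A (7c) ∥ CU B:t3 (5c) ⇒ 7c, clock 32
[5] DMA t5→B (3c) ∥ CU A:t4 (6c) ⇒ 6c, clock 38
[6] DMA t6→A (5c) ∥ CU B:t5 (3c) ⇒ 5c, clock 43
[7] DMA t7→B (9c) ∥ CU A:t6 (6c) ⇒ 9c, clock 52
[8] DMA t8→A (2c) ∥ CU B:t7 (8c) ⇒ 8c, clock 60
[9] DMA idle ∥ CU A:t8 (5c) ⇒ 5c, clock 65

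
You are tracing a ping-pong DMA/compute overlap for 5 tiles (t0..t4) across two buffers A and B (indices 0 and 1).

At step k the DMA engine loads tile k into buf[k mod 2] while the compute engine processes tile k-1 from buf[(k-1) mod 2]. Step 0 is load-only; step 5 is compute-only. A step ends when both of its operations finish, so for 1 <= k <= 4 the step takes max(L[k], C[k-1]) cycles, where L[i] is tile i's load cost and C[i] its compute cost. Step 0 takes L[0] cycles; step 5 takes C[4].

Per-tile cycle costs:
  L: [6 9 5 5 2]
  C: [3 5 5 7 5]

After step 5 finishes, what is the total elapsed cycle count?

[0] DMA t0→A (6c) ∥ CU idle ⇒ 6c, clock 6
[1] DMA t1→B (9c) ∥ CU A:t0 (3c) ⇒ 9c, clock 15
[2] DMA t2→A (5c) ∥ CU B:t1 (5c) ⇒ 5c, clock 20
[3] DMA t3→B (5c) ∥ CU A:t2 (5c) ⇒ 5c, clock 25
[4] DMA t4→A (2c) ∥ CU B:t3 (7c) ⇒ 7c, clock 32
[5] DMA idle ∥ CU A:t4 (5c) ⇒ 5c, clock 37

end_cycle[5] = 37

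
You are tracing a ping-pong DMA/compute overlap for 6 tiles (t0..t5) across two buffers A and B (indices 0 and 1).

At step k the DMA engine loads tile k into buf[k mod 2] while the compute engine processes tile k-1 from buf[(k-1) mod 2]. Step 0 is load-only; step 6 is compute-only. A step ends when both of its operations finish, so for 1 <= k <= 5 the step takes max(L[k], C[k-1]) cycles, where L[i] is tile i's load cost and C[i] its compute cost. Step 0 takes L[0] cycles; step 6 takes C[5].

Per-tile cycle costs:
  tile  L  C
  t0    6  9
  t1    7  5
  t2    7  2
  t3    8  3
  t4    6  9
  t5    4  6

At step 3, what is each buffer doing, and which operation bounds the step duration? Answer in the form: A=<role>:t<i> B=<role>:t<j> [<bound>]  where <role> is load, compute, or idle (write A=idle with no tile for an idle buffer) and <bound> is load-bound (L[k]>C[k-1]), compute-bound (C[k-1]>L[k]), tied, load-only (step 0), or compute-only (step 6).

step 3: A=compute:t2 B=load:t3 [load-bound]

[0] DMA t0→A (6c) ∥ CU idle ⇒ 6c, clock 6
[1] DMA t1→B (7c) ∥ CU A:t0 (9c) ⇒ 9c, clock 15
[2] DMA t2→A (7c) ∥ CU B:t1 (5c) ⇒ 7c, clock 22
[3] DMA t3→B (8c) ∥ CU A:t2 (2c) ⇒ 8c, clock 30
[4] DMA t4→A (6c) ∥ CU B:t3 (3c) ⇒ 6c, clock 36
[5] DMA t5→B (4c) ∥ CU A:t4 (9c) ⇒ 9c, clock 45
[6] DMA idle ∥ CU B:t5 (6c) ⇒ 6c, clock 51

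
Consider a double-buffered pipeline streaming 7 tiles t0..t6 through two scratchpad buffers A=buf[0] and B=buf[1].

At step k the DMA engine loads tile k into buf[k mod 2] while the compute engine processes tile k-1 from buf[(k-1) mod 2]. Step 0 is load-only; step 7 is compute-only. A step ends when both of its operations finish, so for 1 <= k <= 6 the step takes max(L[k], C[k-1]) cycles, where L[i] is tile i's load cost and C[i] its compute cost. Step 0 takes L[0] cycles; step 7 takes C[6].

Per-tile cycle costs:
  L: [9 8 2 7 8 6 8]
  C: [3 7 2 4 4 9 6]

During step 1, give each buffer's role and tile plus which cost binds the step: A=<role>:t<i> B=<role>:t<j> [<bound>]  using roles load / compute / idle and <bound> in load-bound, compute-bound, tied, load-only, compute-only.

step 0: L[0]=9 → dur=9, Σ=9 | A=load:t0 B=idle [load-only]
step 1: L[1]=8 C[0]=3 → dur=8, Σ=17 | A=compute:t0 B=load:t1 [load-bound]
step 2: L[2]=2 C[1]=7 → dur=7, Σ=24 | A=load:t2 B=compute:t1 [compute-bound]
step 3: L[3]=7 C[2]=2 → dur=7, Σ=31 | A=compute:t2 B=load:t3 [load-bound]
step 4: L[4]=8 C[3]=4 → dur=8, Σ=39 | A=load:t4 B=compute:t3 [load-bound]
step 5: L[5]=6 C[4]=4 → dur=6, Σ=45 | A=compute:t4 B=load:t5 [load-bound]
step 6: L[6]=8 C[5]=9 → dur=9, Σ=54 | A=load:t6 B=compute:t5 [compute-bound]
step 7: C[6]=6 → dur=6, Σ=60 | A=compute:t6 B=idle [compute-only]

step 1: A=compute:t0 B=load:t1 [load-bound]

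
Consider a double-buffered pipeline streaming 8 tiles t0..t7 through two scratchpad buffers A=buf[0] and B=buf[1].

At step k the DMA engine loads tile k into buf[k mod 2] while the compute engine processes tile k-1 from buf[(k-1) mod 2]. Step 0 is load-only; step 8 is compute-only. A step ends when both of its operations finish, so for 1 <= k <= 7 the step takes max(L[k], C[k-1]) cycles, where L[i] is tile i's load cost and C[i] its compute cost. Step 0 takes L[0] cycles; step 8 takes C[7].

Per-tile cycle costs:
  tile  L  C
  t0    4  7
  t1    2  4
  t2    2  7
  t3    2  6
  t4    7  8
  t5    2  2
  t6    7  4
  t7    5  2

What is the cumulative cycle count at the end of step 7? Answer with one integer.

  0. 4=4c; end=4; A:t0 B:-
  1. max(2,7)=7c; end=11; A:t0 B:t1
  2. max(2,4)=4c; end=15; A:t2 B:t1
  3. max(2,7)=7c; end=22; A:t2 B:t3
  4. max(7,6)=7c; end=29; A:t4 B:t3
  5. max(2,8)=8c; end=37; A:t4 B:t5
  6. max(7,2)=7c; end=44; A:t6 B:t5
  7. max(5,4)=5c; end=49; A:t6 B:t7
  8. 2=2c; end=51; A:t6 B:t7

end_cycle[7] = 49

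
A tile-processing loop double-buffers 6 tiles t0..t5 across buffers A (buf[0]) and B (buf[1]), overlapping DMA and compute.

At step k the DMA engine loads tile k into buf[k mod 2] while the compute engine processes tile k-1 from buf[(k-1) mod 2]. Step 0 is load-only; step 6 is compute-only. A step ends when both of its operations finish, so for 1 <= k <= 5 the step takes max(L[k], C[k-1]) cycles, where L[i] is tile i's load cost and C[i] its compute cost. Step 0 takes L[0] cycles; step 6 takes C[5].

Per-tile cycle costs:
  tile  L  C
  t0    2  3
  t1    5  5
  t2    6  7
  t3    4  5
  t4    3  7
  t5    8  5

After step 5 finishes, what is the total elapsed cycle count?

[0] DMA t0→A (2c) ∥ CU idle ⇒ 2c, clock 2
[1] DMA t1→B (5c) ∥ CU A:t0 (3c) ⇒ 5c, clock 7
[2] DMA t2→A (6c) ∥ CU B:t1 (5c) ⇒ 6c, clock 13
[3] DMA t3→B (4c) ∥ CU A:t2 (7c) ⇒ 7c, clock 20
[4] DMA t4→A (3c) ∥ CU B:t3 (5c) ⇒ 5c, clock 25
[5] DMA t5→B (8c) ∥ CU A:t4 (7c) ⇒ 8c, clock 33
[6] DMA idle ∥ CU B:t5 (5c) ⇒ 5c, clock 38

end_cycle[5] = 33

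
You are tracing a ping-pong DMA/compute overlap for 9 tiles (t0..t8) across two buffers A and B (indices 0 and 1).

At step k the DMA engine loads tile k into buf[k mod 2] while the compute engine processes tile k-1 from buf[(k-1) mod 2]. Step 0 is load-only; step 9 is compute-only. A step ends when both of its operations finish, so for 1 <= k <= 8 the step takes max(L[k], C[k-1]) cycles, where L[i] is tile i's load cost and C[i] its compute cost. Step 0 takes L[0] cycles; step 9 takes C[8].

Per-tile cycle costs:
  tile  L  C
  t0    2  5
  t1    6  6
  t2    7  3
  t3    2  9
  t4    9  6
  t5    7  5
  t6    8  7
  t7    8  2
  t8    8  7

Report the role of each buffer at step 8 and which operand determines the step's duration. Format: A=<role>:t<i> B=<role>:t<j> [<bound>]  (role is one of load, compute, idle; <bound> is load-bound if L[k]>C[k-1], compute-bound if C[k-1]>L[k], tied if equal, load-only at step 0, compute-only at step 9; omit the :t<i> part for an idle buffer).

[0] DMA t0→A (2c) ∥ CU idle ⇒ 2c, clock 2
[1] DMA t1→B (6c) ∥ CU A:t0 (5c) ⇒ 6c, clock 8
[2] DMA t2→A (7c) ∥ CU B:t1 (6c) ⇒ 7c, clock 15
[3] DMA t3→B (2c) ∥ CU A:t2 (3c) ⇒ 3c, clock 18
[4] DMA t4→A (9c) ∥ CU B:t3 (9c) ⇒ 9c, clock 27
[5] DMA t5→B (7c) ∥ CU A:t4 (6c) ⇒ 7c, clock 34
[6] DMA t6→A (8c) ∥ CU B:t5 (5c) ⇒ 8c, clock 42
[7] DMA t7→B (8c) ∥ CU A:t6 (7c) ⇒ 8c, clock 50
[8] DMA t8→A (8c) ∥ CU B:t7 (2c) ⇒ 8c, clock 58
[9] DMA idle ∥ CU A:t8 (7c) ⇒ 7c, clock 65

step 8: A=load:t8 B=compute:t7 [load-bound]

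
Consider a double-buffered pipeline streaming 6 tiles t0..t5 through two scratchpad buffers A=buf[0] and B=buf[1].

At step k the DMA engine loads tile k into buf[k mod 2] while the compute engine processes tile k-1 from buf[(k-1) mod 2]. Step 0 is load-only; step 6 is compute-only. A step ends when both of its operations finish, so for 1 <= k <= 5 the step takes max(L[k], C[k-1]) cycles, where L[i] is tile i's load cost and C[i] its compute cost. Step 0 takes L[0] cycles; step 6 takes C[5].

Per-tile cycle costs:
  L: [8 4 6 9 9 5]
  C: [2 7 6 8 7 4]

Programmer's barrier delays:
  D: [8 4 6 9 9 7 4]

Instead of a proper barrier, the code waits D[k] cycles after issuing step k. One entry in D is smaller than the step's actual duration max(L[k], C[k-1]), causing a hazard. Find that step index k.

step 0: need L[0]=8 = 8; D[0]=8 ok
step 1: need max(L[1]=4,C[0]=2) = 4; D[1]=4 ok
step 2: need max(L[2]=6,C[1]=7) = 7; D[2]=6 SHORT
step 3: need max(L[3]=9,C[2]=6) = 9; D[3]=9 ok
step 4: need max(L[4]=9,C[3]=8) = 9; D[4]=9 ok
step 5: need max(L[5]=5,C[4]=7) = 7; D[5]=7 ok
step 6: need C[5]=4 = 4; D[6]=4 ok

hazard at step 2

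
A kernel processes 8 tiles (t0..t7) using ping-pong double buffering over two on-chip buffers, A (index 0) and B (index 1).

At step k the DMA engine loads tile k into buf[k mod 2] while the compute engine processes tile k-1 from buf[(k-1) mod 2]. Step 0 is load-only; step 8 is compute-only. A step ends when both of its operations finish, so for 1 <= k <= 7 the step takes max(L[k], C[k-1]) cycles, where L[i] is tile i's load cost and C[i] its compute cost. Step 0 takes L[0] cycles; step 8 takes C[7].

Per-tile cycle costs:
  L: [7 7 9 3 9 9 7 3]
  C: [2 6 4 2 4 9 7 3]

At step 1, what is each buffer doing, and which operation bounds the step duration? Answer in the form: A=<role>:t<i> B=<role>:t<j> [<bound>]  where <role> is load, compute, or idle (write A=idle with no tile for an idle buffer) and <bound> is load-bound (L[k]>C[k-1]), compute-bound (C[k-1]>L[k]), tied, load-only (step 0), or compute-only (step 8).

  0. 7=7c; end=7; A:t0 B:-
  1. max(7,2)=7c; end=14; A:t0 B:t1
  2. max(9,6)=9c; end=23; A:t2 B:t1
  3. max(3,4)=4c; end=27; A:t2 B:t3
  4. max(9,2)=9c; end=36; A:t4 B:t3
  5. max(9,4)=9c; end=45; A:t4 B:t5
  6. max(7,9)=9c; end=54; A:t6 B:t5
  7. max(3,7)=7c; end=61; A:t6 B:t7
  8. 3=3c; end=64; A:t6 B:t7

step 1: A=compute:t0 B=load:t1 [load-bound]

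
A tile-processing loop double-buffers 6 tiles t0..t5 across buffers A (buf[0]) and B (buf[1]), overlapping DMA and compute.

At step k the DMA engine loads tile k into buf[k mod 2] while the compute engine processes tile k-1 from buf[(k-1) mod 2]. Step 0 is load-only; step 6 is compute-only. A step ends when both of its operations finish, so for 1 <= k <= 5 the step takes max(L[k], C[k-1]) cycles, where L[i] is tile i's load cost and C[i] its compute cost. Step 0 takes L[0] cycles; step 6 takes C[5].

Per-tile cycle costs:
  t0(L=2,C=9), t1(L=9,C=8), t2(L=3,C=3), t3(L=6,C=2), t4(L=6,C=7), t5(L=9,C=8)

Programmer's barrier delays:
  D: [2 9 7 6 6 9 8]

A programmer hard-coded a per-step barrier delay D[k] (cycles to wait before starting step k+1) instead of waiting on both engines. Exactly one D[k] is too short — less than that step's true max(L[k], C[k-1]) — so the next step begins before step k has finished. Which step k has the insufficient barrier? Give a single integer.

[0] required=L[0]=2=2 vs D=2 ok
[1] required=max(L[1]=9,C[0]=9)=9 vs D=9 ok
[2] required=max(L[2]=3,C[1]=8)=8 vs D=7 SHORT
[3] required=max(L[3]=6,C[2]=3)=6 vs D=6 ok
[4] required=max(L[4]=6,C[3]=2)=6 vs D=6 ok
[5] required=max(L[5]=9,C[4]=7)=9 vs D=9 ok
[6] required=C[5]=8=8 vs D=8 ok

hazard at step 2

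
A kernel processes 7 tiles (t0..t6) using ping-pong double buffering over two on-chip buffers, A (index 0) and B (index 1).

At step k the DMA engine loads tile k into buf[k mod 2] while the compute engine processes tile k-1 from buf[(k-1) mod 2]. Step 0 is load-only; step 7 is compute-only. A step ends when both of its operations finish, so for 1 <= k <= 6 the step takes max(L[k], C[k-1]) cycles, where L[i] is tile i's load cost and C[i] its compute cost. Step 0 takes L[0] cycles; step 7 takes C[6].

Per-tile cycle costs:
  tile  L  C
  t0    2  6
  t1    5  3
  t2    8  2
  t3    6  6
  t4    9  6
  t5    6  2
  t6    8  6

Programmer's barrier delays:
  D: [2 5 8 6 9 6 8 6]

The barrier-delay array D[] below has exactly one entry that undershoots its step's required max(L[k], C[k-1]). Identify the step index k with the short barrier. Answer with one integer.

hazard at step 1

k=0 barrier L[0]=2→2c, D[0]=2 ok
k=1 barrier max(L[1]=5,C[0]=6)→6c, D[1]=5 SHORT
k=2 barrier max(L[2]=8,C[1]=3)→8c, D[2]=8 ok
k=3 barrier max(L[3]=6,C[2]=2)→6c, D[3]=6 ok
k=4 barrier max(L[4]=9,C[3]=6)→9c, D[4]=9 ok
k=5 barrier max(L[5]=6,C[4]=6)→6c, D[5]=6 ok
k=6 barrier max(L[6]=8,C[5]=2)→8c, D[6]=8 ok
k=7 barrier C[6]=6→6c, D[7]=6 ok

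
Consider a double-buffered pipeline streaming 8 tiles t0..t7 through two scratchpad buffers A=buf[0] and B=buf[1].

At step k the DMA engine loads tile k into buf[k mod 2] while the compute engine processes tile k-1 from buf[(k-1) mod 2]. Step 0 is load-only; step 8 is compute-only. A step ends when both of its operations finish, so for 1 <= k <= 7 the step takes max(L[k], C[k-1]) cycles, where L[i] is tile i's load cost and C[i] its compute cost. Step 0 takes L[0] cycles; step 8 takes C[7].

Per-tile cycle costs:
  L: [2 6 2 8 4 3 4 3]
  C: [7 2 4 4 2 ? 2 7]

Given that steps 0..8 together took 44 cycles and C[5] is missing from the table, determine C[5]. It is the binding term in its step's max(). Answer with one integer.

step 0 = dur = L[0]=2 = 2
step 1 = dur = max(L[1]=6, C[0]=7) = 7
step 2 = dur = max(L[2]=2, C[1]=2) = 2
step 3 = dur = max(L[3]=8, C[2]=4) = 8
step 4 = dur = max(L[4]=4, C[3]=4) = 4
step 5 = dur = max(L[5]=3, C[4]=2) = 3
step 6 = dur = max(L[6]=4, C[5]=?) = C[5]  (unknown; binding)
step 7 = dur = max(L[7]=3, C[6]=2) = 3
step 8 = dur = C[7]=7 = 7
sum of known step durations = 36
dur[6] = total - known = 44 - 36 = 8
C[5] is the binding max in step 6, so C[5] = dur[6] = 8

C[5] = 8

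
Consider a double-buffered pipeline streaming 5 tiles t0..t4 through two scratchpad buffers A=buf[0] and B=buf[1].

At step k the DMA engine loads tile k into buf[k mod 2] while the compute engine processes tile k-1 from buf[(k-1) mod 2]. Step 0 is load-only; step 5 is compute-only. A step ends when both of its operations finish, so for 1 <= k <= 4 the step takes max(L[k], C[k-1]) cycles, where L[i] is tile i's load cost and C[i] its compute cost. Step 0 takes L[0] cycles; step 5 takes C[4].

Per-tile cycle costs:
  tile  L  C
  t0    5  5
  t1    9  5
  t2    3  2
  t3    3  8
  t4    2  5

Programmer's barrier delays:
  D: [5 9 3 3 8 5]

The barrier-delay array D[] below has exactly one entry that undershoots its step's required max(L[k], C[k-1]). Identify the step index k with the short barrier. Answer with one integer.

hazard at step 2

step 0: need L[0]=5 = 5; D[0]=5 ok
step 1: need max(L[1]=9,C[0]=5) = 9; D[1]=9 ok
step 2: need max(L[2]=3,C[1]=5) = 5; D[2]=3 SHORT
step 3: need max(L[3]=3,C[2]=2) = 3; D[3]=3 ok
step 4: need max(L[4]=2,C[3]=8) = 8; D[4]=8 ok
step 5: need C[4]=5 = 5; D[5]=5 ok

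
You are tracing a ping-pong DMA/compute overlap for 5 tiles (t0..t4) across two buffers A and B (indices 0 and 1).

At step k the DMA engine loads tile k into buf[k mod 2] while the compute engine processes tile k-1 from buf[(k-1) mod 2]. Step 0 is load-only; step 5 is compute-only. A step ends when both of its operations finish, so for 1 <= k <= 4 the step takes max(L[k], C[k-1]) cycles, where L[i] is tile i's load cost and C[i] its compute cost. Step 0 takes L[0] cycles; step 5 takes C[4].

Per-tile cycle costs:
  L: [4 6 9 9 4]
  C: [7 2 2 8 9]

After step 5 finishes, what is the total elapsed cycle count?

end_cycle[5] = 46

  0. 4=4c; end=4; A:t0 B:-
  1. max(6,7)=7c; end=11; A:t0 B:t1
  2. max(9,2)=9c; end=20; A:t2 B:t1
  3. max(9,2)=9c; end=29; A:t2 B:t3
  4. max(4,8)=8c; end=37; A:t4 B:t3
  5. 9=9c; end=46; A:t4 B:t3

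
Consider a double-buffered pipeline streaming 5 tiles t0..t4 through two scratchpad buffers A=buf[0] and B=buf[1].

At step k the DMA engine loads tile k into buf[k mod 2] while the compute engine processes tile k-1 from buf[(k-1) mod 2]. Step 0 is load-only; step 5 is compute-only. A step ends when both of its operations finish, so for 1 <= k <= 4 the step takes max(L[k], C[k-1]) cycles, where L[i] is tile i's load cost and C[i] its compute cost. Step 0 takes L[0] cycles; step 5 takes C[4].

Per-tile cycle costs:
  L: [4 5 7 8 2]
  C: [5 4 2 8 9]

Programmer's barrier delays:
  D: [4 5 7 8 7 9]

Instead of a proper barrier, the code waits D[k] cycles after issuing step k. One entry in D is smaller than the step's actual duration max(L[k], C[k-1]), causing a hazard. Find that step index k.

hazard at step 4

k=0 barrier L[0]=4→4c, D[0]=4 ok
k=1 barrier max(L[1]=5,C[0]=5)→5c, D[1]=5 ok
k=2 barrier max(L[2]=7,C[1]=4)→7c, D[2]=7 ok
k=3 barrier max(L[3]=8,C[2]=2)→8c, D[3]=8 ok
k=4 barrier max(L[4]=2,C[3]=8)→8c, D[4]=7 SHORT
k=5 barrier C[4]=9→9c, D[5]=9 ok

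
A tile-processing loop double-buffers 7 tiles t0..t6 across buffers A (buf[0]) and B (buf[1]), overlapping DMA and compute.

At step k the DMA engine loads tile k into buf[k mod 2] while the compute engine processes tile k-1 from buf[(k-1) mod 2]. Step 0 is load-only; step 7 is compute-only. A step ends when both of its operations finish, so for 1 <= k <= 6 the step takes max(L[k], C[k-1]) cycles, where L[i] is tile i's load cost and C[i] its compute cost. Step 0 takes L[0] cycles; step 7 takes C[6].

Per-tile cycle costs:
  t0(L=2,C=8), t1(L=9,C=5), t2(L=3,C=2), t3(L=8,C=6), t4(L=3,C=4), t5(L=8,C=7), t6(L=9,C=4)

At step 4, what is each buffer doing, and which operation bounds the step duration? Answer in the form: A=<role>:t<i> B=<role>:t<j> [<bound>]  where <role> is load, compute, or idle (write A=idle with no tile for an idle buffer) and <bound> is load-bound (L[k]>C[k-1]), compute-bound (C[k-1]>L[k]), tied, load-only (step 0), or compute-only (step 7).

step 4: A=load:t4 B=compute:t3 [compute-bound]

  0. 2=2c; end=2; A:t0 B:-
  1. max(9,8)=9c; end=11; A:t0 B:t1
  2. max(3,5)=5c; end=16; A:t2 B:t1
  3. max(8,2)=8c; end=24; A:t2 B:t3
  4. max(3,6)=6c; end=30; A:t4 B:t3
  5. max(8,4)=8c; end=38; A:t4 B:t5
  6. max(9,7)=9c; end=47; A:t6 B:t5
  7. 4=4c; end=51; A:t6 B:t5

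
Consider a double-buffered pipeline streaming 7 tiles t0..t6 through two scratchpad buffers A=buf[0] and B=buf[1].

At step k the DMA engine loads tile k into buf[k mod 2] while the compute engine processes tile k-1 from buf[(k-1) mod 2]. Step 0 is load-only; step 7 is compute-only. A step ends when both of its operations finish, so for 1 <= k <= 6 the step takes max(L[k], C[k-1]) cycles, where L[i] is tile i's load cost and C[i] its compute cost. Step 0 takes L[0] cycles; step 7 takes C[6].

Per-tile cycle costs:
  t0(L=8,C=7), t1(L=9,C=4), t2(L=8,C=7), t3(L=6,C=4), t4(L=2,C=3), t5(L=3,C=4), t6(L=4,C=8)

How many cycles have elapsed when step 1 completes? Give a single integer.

end_cycle[1] = 17

  0. 8=8c; end=8; A:t0 B:-
  1. max(9,7)=9c; end=17; A:t0 B:t1
  2. max(8,4)=8c; end=25; A:t2 B:t1
  3. max(6,7)=7c; end=32; A:t2 B:t3
  4. max(2,4)=4c; end=36; A:t4 B:t3
  5. max(3,3)=3c; end=39; A:t4 B:t5
  6. max(4,4)=4c; end=43; A:t6 B:t5
  7. 8=8c; end=51; A:t6 B:t5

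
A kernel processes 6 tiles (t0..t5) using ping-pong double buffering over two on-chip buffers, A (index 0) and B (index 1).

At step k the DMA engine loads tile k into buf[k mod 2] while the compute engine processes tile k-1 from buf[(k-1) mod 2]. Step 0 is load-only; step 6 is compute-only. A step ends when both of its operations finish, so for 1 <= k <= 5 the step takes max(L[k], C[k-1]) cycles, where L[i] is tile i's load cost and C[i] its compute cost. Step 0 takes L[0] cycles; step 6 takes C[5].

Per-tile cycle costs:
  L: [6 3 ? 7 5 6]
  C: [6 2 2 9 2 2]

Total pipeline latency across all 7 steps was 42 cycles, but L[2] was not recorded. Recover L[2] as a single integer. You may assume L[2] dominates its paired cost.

L[2] = 6

step 0: dur = L[0]=6 = 6
step 1: dur = max(L[1]=3, C[0]=6) = 6
step 2: dur = max(L[2]=?, C[1]=2) = L[2]  (unknown; binding)
step 3: dur = max(L[3]=7, C[2]=2) = 7
step 4: dur = max(L[4]=5, C[3]=9) = 9
step 5: dur = max(L[5]=6, C[4]=2) = 6
step 6: dur = C[5]=2 = 2
sum of known step durations = 36
dur[2] = total - known = 42 - 36 = 6
L[2] is the binding max in step 2, so L[2] = dur[2] = 6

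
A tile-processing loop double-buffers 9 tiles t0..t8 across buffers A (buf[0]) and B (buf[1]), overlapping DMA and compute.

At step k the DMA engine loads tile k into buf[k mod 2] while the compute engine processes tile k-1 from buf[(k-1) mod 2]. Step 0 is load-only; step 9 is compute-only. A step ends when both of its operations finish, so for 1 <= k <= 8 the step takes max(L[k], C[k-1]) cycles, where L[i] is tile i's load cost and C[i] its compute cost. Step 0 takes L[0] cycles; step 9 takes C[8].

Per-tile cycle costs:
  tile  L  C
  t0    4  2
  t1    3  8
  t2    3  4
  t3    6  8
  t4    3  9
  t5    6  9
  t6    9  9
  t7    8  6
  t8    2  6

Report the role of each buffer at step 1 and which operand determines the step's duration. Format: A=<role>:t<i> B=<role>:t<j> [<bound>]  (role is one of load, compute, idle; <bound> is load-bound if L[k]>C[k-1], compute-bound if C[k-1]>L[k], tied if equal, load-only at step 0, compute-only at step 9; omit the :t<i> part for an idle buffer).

step 0: L[0]=4 → dur=4, Σ=4 | A=load:t0 B=idle [load-only]
step 1: L[1]=3 C[0]=2 → dur=3, Σ=7 | A=compute:t0 B=load:t1 [load-bound]
step 2: L[2]=3 C[1]=8 → dur=8, Σ=15 | A=load:t2 B=compute:t1 [compute-bound]
step 3: L[3]=6 C[2]=4 → dur=6, Σ=21 | A=compute:t2 B=load:t3 [load-bound]
step 4: L[4]=3 C[3]=8 → dur=8, Σ=29 | A=load:t4 B=compute:t3 [compute-bound]
step 5: L[5]=6 C[4]=9 → dur=9, Σ=38 | A=compute:t4 B=load:t5 [compute-bound]
step 6: L[6]=9 C[5]=9 → dur=9, Σ=47 | A=load:t6 B=compute:t5 [tied]
step 7: L[7]=8 C[6]=9 → dur=9, Σ=56 | A=compute:t6 B=load:t7 [compute-bound]
step 8: L[8]=2 C[7]=6 → dur=6, Σ=62 | A=load:t8 B=compute:t7 [compute-bound]
step 9: C[8]=6 → dur=6, Σ=68 | A=compute:t8 B=idle [compute-only]

step 1: A=compute:t0 B=load:t1 [load-bound]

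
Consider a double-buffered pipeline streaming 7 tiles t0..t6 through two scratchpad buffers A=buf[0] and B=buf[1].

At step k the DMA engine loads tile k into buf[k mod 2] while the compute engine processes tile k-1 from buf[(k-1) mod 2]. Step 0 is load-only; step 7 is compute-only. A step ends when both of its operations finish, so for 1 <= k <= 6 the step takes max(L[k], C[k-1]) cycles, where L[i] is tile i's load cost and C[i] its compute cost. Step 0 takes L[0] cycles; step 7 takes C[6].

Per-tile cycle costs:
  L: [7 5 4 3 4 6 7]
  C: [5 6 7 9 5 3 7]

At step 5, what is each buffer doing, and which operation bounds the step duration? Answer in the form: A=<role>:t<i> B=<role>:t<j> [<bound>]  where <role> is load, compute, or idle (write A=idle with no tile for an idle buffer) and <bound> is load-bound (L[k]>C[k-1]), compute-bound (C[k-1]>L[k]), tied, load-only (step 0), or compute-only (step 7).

step 0: L[0]=7 → dur=7, Σ=7 | A=load:t0 B=idle [load-only]
step 1: L[1]=5 C[0]=5 → dur=5, Σ=12 | A=compute:t0 B=load:t1 [tied]
step 2: L[2]=4 C[1]=6 → dur=6, Σ=18 | A=load:t2 B=compute:t1 [compute-bound]
step 3: L[3]=3 C[2]=7 → dur=7, Σ=25 | A=compute:t2 B=load:t3 [compute-bound]
step 4: L[4]=4 C[3]=9 → dur=9, Σ=34 | A=load:t4 B=compute:t3 [compute-bound]
step 5: L[5]=6 C[4]=5 → dur=6, Σ=40 | A=compute:t4 B=load:t5 [load-bound]
step 6: L[6]=7 C[5]=3 → dur=7, Σ=47 | A=load:t6 B=compute:t5 [load-bound]
step 7: C[6]=7 → dur=7, Σ=54 | A=compute:t6 B=idle [compute-only]

step 5: A=compute:t4 B=load:t5 [load-bound]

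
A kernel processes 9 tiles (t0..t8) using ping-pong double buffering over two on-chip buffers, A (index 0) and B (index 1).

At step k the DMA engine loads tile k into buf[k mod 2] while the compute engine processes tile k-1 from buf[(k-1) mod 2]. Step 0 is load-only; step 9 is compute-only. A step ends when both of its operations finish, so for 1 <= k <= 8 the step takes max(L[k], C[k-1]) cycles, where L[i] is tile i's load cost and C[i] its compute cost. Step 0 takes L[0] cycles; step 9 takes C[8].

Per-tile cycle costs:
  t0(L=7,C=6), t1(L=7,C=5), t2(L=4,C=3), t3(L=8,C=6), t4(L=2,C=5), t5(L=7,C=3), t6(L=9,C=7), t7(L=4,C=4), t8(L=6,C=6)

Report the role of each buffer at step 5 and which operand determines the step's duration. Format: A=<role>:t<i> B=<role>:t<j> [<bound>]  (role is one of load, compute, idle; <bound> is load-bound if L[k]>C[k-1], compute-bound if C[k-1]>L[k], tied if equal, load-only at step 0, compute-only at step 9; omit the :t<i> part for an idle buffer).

step 5: A=compute:t4 B=load:t5 [load-bound]

  0. 7=7c; end=7; A:t0 B:-
  1. max(7,6)=7c; end=14; A:t0 B:t1
  2. max(4,5)=5c; end=19; A:t2 B:t1
  3. max(8,3)=8c; end=27; A:t2 B:t3
  4. max(2,6)=6c; end=33; A:t4 B:t3
  5. max(7,5)=7c; end=40; A:t4 B:t5
  6. max(9,3)=9c; end=49; A:t6 B:t5
  7. max(4,7)=7c; end=56; A:t6 B:t7
  8. max(6,4)=6c; end=62; A:t8 B:t7
  9. 6=6c; end=68; A:t8 B:t7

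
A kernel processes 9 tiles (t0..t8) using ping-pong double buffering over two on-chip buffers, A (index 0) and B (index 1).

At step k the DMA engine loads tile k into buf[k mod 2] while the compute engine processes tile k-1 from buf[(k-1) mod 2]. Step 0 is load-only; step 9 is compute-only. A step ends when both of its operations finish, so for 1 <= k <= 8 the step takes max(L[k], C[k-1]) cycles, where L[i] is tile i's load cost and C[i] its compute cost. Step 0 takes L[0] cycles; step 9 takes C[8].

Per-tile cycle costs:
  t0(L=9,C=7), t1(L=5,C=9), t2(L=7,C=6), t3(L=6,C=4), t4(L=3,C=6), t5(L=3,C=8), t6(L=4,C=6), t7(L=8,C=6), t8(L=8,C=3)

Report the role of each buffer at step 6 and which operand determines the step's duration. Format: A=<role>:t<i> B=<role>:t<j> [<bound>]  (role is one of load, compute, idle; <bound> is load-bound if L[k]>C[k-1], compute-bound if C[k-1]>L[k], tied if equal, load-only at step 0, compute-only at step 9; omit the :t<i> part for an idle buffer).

[0] DMA t0→A (9c) ∥ CU idle ⇒ 9c, clock 9
[1] DMA t1→B (5c) ∥ CU A:t0 (7c) ⇒ 7c, clock 16
[2] DMA t2→A (7c) ∥ CU B:t1 (9c) ⇒ 9c, clock 25
[3] DMA t3→B (6c) ∥ CU A:t2 (6c) ⇒ 6c, clock 31
[4] DMA t4→A (3c) ∥ CU B:t3 (4c) ⇒ 4c, clock 35
[5] DMA t5→B (3c) ∥ CU A:t4 (6c) ⇒ 6c, clock 41
[6] DMA t6→A (4c) ∥ CU B:t5 (8c) ⇒ 8c, clock 49
[7] DMA t7→B (8c) ∥ CU A:t6 (6c) ⇒ 8c, clock 57
[8] DMA t8→A (8c) ∥ CU B:t7 (6c) ⇒ 8c, clock 65
[9] DMA idle ∥ CU A:t8 (3c) ⇒ 3c, clock 68

step 6: A=load:t6 B=compute:t5 [compute-bound]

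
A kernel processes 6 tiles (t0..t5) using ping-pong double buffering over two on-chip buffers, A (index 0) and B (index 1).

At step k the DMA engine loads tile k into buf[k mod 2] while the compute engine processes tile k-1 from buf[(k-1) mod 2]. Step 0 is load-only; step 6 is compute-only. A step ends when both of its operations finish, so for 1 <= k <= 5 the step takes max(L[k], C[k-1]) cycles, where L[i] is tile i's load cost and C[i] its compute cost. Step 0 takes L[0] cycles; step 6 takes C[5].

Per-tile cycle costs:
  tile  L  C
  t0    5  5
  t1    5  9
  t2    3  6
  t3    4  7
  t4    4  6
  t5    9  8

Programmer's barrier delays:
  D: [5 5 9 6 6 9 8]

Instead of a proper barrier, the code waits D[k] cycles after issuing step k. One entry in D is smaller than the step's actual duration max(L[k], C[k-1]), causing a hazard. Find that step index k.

hazard at step 4

step 0: need L[0]=5 = 5; D[0]=5 ok
step 1: need max(L[1]=5,C[0]=5) = 5; D[1]=5 ok
step 2: need max(L[2]=3,C[1]=9) = 9; D[2]=9 ok
step 3: need max(L[3]=4,C[2]=6) = 6; D[3]=6 ok
step 4: need max(L[4]=4,C[3]=7) = 7; D[4]=6 SHORT
step 5: need max(L[5]=9,C[4]=6) = 9; D[5]=9 ok
step 6: need C[5]=8 = 8; D[6]=8 ok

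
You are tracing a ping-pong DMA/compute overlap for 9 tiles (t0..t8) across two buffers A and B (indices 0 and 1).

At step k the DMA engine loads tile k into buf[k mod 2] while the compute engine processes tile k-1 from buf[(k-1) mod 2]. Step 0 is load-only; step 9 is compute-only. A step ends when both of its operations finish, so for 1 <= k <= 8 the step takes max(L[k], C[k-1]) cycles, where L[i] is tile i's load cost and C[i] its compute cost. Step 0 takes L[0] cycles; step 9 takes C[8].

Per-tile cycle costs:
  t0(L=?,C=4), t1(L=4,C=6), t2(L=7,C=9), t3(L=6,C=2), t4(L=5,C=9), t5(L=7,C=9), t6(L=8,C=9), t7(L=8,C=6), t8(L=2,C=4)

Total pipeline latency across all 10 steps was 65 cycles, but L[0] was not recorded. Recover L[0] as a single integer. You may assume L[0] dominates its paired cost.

L[0] = 3

step 0 | dur = L[0]=? = L[0]  (unknown; binding)
step 1 | dur = max(L[1]=4, C[0]=4) = 4
step 2 | dur = max(L[2]=7, C[1]=6) = 7
step 3 | dur = max(L[3]=6, C[2]=9) = 9
step 4 | dur = max(L[4]=5, C[3]=2) = 5
step 5 | dur = max(L[5]=7, C[4]=9) = 9
step 6 | dur = max(L[6]=8, C[5]=9) = 9
step 7 | dur = max(L[7]=8, C[6]=9) = 9
step 8 | dur = max(L[8]=2, C[7]=6) = 6
step 9 | dur = C[8]=4 = 4
sum of known step durations = 62
dur[0] = total - known = 65 - 62 = 3
L[0] is the binding max in step 0, so L[0] = dur[0] = 3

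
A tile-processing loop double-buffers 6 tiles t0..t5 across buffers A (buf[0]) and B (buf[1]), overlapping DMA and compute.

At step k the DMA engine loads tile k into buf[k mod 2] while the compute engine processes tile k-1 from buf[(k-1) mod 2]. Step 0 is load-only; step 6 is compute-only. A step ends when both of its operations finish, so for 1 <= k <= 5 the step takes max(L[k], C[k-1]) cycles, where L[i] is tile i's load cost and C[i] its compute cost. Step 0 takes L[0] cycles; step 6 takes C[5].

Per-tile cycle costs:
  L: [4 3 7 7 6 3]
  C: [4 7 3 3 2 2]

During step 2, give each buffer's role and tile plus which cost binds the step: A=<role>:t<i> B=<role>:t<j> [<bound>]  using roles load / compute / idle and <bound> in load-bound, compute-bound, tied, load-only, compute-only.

step 2: A=load:t2 B=compute:t1 [tied]

k=0 load=t0/4c comp=- wait=4 total=4
k=1 load=t1/3c comp=t0/4c wait=4 total=8
k=2 load=t2/7c comp=t1/7c wait=7 total=15
k=3 load=t3/7c comp=t2/3c wait=7 total=22
k=4 load=t4/6c comp=t3/3c wait=6 total=28
k=5 load=t5/3c comp=t4/2c wait=3 total=31
k=6 load=- comp=t5/2c wait=2 total=33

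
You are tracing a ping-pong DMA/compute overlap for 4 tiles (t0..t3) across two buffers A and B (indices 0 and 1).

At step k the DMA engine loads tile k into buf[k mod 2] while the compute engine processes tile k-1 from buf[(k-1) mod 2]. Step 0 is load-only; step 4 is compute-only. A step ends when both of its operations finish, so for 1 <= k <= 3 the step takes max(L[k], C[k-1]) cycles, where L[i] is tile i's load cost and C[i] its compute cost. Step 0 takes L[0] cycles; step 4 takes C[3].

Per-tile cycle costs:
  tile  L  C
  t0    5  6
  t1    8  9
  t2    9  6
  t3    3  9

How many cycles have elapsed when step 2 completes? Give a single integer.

end_cycle[2] = 22

k=0 load=t0/5c comp=- wait=5 total=5
k=1 load=t1/8c comp=t0/6c wait=8 total=13
k=2 load=t2/9c comp=t1/9c wait=9 total=22
k=3 load=t3/3c comp=t2/6c wait=6 total=28
k=4 load=- comp=t3/9c wait=9 total=37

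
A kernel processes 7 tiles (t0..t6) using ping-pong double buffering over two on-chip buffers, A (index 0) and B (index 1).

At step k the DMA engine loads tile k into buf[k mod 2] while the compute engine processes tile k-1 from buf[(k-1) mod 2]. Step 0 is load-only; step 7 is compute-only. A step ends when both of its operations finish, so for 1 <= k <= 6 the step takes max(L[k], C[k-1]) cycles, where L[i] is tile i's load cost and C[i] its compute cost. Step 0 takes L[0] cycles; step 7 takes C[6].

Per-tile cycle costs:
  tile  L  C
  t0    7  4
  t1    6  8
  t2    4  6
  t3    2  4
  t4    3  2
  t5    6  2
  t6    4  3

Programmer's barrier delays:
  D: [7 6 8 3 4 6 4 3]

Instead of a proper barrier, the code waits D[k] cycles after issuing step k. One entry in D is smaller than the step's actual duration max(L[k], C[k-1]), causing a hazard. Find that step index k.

k=0 barrier L[0]=7→7c, D[0]=7 ok
k=1 barrier max(L[1]=6,C[0]=4)→6c, D[1]=6 ok
k=2 barrier max(L[2]=4,C[1]=8)→8c, D[2]=8 ok
k=3 barrier max(L[3]=2,C[2]=6)→6c, D[3]=3 SHORT
k=4 barrier max(L[4]=3,C[3]=4)→4c, D[4]=4 ok
k=5 barrier max(L[5]=6,C[4]=2)→6c, D[5]=6 ok
k=6 barrier max(L[6]=4,C[5]=2)→4c, D[6]=4 ok
k=7 barrier C[6]=3→3c, D[7]=3 ok

hazard at step 3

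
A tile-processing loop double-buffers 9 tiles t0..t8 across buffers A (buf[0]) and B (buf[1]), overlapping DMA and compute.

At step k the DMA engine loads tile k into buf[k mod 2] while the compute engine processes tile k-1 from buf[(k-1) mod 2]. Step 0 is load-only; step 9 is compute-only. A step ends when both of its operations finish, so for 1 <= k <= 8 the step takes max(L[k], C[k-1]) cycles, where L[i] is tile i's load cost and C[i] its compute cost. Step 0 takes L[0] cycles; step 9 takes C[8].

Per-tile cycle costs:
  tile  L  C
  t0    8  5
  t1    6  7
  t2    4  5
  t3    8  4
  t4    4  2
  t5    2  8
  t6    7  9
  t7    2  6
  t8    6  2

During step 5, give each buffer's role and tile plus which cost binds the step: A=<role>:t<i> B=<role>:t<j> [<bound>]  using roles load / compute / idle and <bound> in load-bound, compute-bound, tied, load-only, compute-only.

step 5: A=compute:t4 B=load:t5 [tied]

k=0 load=t0/8c comp=- wait=8 total=8
k=1 load=t1/6c comp=t0/5c wait=6 total=14
k=2 load=t2/4c comp=t1/7c wait=7 total=21
k=3 load=t3/8c comp=t2/5c wait=8 total=29
k=4 load=t4/4c comp=t3/4c wait=4 total=33
k=5 load=t5/2c comp=t4/2c wait=2 total=35
k=6 load=t6/7c comp=t5/8c wait=8 total=43
k=7 load=t7/2c comp=t6/9c wait=9 total=52
k=8 load=t8/6c comp=t7/6c wait=6 total=58
k=9 load=- comp=t8/2c wait=2 total=60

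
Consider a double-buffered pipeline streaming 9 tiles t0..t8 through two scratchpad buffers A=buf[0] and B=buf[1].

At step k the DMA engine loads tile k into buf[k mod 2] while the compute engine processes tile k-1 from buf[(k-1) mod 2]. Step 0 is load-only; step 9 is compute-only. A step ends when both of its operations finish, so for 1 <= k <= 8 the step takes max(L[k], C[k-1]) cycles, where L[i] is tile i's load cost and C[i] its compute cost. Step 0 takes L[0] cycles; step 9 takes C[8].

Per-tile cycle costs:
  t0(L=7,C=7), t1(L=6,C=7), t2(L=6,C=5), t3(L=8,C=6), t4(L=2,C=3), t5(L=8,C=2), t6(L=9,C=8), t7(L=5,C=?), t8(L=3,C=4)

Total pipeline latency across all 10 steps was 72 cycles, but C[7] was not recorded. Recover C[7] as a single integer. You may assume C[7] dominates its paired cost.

C[7] = 8

step 0 → dur = L[0]=7 = 7
step 1 → dur = max(L[1]=6, C[0]=7) = 7
step 2 → dur = max(L[2]=6, C[1]=7) = 7
step 3 → dur = max(L[3]=8, C[2]=5) = 8
step 4 → dur = max(L[4]=2, C[3]=6) = 6
step 5 → dur = max(L[5]=8, C[4]=3) = 8
step 6 → dur = max(L[6]=9, C[5]=2) = 9
step 7 → dur = max(L[7]=5, C[6]=8) = 8
step 8 → dur = max(L[8]=3, C[7]=?) = C[7]  (unknown; binding)
step 9 → dur = C[8]=4 = 4
sum of known step durations = 64
dur[8] = total - known = 72 - 64 = 8
C[7] is the binding max in step 8, so C[7] = dur[8] = 8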